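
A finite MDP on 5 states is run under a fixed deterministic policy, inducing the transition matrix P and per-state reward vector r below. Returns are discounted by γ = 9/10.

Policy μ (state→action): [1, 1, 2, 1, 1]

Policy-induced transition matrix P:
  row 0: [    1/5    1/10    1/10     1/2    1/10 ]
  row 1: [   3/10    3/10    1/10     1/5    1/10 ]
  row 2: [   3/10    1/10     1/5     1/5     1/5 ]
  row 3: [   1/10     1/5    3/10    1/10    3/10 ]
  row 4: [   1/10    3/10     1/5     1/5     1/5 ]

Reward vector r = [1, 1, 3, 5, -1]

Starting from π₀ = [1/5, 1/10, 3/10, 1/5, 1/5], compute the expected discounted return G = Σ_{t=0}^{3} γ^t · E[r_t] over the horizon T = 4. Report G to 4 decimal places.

G = 6.7517

t=0: π = [0.2000, 0.1000, 0.3000, 0.2000, 0.2000], E[r] = 2.0000, γ^t·E[r] = 2.000000, running G = 2.000000
t=1: π = [0.2000, 0.1800, 0.1900, 0.2400, 0.1900], E[r] = 1.9600, γ^t·E[r] = 1.764000, running G = 3.764000
t=2: π = [0.1940, 0.1980, 0.1860, 0.2360, 0.1860], E[r] = 1.9440, γ^t·E[r] = 1.574640, running G = 5.338640
t=3: π = [0.1962, 0.2004, 0.1844, 0.2346, 0.1844], E[r] = 1.9384, γ^t·E[r] = 1.413094, running G = 6.751734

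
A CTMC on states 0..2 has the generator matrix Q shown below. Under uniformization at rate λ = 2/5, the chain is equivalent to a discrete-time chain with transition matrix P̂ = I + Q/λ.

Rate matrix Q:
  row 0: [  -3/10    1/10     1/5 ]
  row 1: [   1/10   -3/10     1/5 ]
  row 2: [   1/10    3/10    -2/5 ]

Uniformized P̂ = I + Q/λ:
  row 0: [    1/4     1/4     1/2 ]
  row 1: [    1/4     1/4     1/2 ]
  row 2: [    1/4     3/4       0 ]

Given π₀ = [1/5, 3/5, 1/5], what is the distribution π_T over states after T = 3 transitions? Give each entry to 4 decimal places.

t=0: π = [0.2000, 0.6000, 0.2000]
t=1: π = [0.2500, 0.3500, 0.4000]
t=2: π = [0.2500, 0.4500, 0.3000]
t=3: π = [0.2500, 0.4000, 0.3500]

π = [0.2500, 0.4000, 0.3500]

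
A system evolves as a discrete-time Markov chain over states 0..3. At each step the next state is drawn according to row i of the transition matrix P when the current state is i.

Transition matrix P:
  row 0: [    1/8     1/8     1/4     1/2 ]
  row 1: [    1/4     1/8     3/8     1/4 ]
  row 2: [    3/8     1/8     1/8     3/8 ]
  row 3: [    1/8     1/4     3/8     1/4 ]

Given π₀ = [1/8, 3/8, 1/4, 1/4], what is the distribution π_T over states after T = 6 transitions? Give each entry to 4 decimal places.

π = [0.2155, 0.1673, 0.2785, 0.3387]

t=0: π = [0.1250, 0.3750, 0.2500, 0.2500]
t=1: π = [0.2344, 0.1563, 0.2969, 0.3125]
t=2: π = [0.2188, 0.1641, 0.2715, 0.3457]
t=3: π = [0.2134, 0.1682, 0.2798, 0.3386]
t=4: π = [0.2160, 0.1673, 0.2784, 0.3383]
t=5: π = [0.2155, 0.1673, 0.2784, 0.3388]
t=6: π = [0.2155, 0.1673, 0.2785, 0.3387]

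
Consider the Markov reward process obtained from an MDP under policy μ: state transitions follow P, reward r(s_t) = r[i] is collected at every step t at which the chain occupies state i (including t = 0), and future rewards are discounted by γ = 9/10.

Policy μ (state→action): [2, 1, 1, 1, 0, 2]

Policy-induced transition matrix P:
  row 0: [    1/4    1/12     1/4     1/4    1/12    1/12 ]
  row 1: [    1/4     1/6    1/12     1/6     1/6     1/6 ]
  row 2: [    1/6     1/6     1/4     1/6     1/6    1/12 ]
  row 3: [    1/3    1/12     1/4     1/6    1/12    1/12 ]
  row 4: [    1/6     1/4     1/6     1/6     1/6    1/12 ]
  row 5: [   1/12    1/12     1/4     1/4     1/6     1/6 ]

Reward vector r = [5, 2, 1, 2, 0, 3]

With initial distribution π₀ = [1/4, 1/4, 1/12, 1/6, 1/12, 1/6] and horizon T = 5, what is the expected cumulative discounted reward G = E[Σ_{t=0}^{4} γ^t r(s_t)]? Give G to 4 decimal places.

G = 9.7617

t=0: π = [0.2500, 0.2500, 0.0833, 0.1667, 0.0833, 0.1667], E[r] = 2.6667, γ^t·E[r] = 2.666667, running G = 2.666667
t=1: π = [0.2222, 0.1250, 0.2014, 0.2014, 0.1319, 0.1181], E[r] = 2.3194, γ^t·E[r] = 2.087500, running G = 4.754167
t=2: π = [0.2193, 0.1325, 0.2182, 0.1950, 0.1314, 0.1036], E[r] = 2.2807, γ^t·E[r] = 1.847344, running G = 6.601510
t=3: π = [0.2199, 0.1345, 0.2170, 0.1936, 0.1321, 0.1030], E[r] = 2.2813, γ^t·E[r] = 1.663102, running G = 8.264612
t=4: π = [0.2199, 0.1346, 0.2166, 0.1936, 0.1322, 0.1031], E[r] = 2.2817, γ^t·E[r] = 1.497042, running G = 9.761654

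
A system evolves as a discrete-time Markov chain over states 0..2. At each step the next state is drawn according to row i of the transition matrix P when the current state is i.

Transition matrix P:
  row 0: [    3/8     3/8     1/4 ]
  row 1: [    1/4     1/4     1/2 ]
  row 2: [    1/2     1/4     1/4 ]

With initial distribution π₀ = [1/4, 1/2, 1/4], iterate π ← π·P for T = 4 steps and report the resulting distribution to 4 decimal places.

t=0: π = [0.2500, 0.5000, 0.2500]
t=1: π = [0.3438, 0.2813, 0.3750]
t=2: π = [0.3867, 0.2930, 0.3203]
t=3: π = [0.3784, 0.2983, 0.3232]
t=4: π = [0.3781, 0.2973, 0.3246]

π = [0.3781, 0.2973, 0.3246]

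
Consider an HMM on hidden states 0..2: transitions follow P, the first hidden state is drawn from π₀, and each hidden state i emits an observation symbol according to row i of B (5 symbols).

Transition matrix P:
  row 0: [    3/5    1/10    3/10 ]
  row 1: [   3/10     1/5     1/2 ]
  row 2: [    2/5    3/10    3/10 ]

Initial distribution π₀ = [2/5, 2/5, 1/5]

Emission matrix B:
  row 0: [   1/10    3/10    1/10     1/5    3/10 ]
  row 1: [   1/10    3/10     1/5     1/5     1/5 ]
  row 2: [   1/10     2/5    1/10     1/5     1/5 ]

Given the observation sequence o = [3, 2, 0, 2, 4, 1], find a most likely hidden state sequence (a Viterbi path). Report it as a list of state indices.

t=0: δ = [8.000e-02, 8.000e-02, 4.000e-02]  (obs o_0=3)
t=1: δ = [4.800e-03, 3.200e-03, 4.000e-03]  ψ = [0, 1, 1]  (obs o_1=2)
t=2: δ = [2.880e-04, 1.200e-04, 1.600e-04]  ψ = [0, 2, 1]  (obs o_2=0)
t=3: δ = [1.728e-05, 9.600e-06, 8.640e-06]  ψ = [0, 2, 0]  (obs o_3=2)
t=4: δ = [3.110e-06, 5.184e-07, 1.037e-06]  ψ = [0, 2, 0]  (obs o_4=4)
t=5: δ = [5.599e-07, 9.331e-08, 3.732e-07]  ψ = [0, 0, 0]  (obs o_5=1)
backtrack: best end state = 0; path = [0, 0, 0, 0, 0, 0]

path = [0, 0, 0, 0, 0, 0]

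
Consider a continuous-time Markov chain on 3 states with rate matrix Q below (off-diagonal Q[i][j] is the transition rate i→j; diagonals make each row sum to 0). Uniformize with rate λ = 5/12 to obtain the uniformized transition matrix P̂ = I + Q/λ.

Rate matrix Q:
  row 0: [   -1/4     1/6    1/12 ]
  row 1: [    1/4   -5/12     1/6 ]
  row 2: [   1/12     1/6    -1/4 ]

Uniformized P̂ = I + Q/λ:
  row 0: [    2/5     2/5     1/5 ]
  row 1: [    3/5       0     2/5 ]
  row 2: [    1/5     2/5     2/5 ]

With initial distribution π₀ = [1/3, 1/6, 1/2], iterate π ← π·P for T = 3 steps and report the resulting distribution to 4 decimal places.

t=0: π = [0.3333, 0.1667, 0.5000]
t=1: π = [0.3333, 0.3333, 0.3333]
t=2: π = [0.4000, 0.2667, 0.3333]
t=3: π = [0.3867, 0.2933, 0.3200]

π = [0.3867, 0.2933, 0.3200]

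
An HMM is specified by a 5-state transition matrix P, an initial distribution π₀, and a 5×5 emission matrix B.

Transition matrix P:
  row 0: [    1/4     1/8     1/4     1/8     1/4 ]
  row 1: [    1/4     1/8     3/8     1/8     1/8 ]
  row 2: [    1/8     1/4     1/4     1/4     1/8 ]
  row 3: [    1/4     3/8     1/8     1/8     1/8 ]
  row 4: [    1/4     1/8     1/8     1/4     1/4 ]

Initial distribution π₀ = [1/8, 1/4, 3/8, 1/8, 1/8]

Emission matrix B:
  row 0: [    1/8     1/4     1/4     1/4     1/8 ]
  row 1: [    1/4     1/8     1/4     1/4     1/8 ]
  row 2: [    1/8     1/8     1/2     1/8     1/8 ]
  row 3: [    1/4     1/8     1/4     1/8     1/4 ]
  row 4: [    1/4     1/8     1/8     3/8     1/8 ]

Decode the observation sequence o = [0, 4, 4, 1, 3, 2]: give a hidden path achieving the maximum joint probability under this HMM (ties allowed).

path = [1, 2, 3, 0, 0, 2]

t=0: δ = [1.562e-02, 6.250e-02, 4.688e-02, 3.125e-02, 3.125e-02]  (obs o_0=0)
t=1: δ = [1.953e-03, 1.465e-03, 2.930e-03, 2.930e-03, 9.766e-04]  ψ = [1, 2, 1, 2, 1]  (obs o_1=4)
t=2: δ = [9.155e-05, 1.373e-04, 9.155e-05, 1.831e-04, 6.104e-05]  ψ = [3, 3, 2, 2, 0]  (obs o_2=4)
t=3: δ = [1.144e-05, 8.583e-06, 6.437e-06, 2.861e-06, 2.861e-06]  ψ = [3, 3, 1, 2, 0]  (obs o_3=1)
t=4: δ = [7.153e-07, 4.023e-07, 4.023e-07, 2.012e-07, 1.073e-06]  ψ = [0, 2, 1, 2, 0]  (obs o_4=3)
t=5: δ = [6.706e-08, 3.353e-08, 8.941e-08, 6.706e-08, 3.353e-08]  ψ = [4, 4, 0, 4, 4]  (obs o_5=2)
backtrack: best end state = 2; path = [1, 2, 3, 0, 0, 2]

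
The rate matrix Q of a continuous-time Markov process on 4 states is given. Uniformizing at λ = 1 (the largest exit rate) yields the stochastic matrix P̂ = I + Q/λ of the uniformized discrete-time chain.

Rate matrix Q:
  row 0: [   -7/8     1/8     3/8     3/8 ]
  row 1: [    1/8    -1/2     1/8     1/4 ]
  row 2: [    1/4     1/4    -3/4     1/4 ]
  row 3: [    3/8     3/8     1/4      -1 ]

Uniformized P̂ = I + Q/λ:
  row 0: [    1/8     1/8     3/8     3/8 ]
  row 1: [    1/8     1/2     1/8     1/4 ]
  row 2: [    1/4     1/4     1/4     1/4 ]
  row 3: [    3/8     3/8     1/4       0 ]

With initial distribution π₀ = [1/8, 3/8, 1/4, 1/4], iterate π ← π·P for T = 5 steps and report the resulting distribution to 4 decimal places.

t=0: π = [0.1250, 0.3750, 0.2500, 0.2500]
t=1: π = [0.2188, 0.3594, 0.2188, 0.2031]
t=2: π = [0.2031, 0.3379, 0.2324, 0.2266]
t=3: π = [0.2107, 0.3374, 0.2332, 0.2188]
t=4: π = [0.2088, 0.3354, 0.2342, 0.2216]
t=5: π = [0.2097, 0.3354, 0.2342, 0.2207]

π = [0.2097, 0.3354, 0.2342, 0.2207]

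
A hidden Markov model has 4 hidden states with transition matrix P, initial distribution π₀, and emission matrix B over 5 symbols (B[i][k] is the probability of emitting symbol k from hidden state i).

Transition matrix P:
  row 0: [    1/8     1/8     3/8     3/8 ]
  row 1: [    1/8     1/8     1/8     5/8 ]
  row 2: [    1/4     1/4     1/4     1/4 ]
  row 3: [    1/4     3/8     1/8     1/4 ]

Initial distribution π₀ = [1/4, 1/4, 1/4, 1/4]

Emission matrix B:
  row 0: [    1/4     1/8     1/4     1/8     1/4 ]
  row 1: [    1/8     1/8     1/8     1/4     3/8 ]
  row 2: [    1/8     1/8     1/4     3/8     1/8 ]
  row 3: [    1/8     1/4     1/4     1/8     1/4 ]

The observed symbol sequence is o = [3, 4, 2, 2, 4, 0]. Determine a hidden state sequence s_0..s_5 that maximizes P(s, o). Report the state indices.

t=0: δ = [3.125e-02, 6.250e-02, 9.375e-02, 3.125e-02]  (obs o_0=3)
t=1: δ = [5.859e-03, 8.789e-03, 2.930e-03, 9.766e-03]  ψ = [2, 2, 2, 1]  (obs o_1=4)
t=2: δ = [6.104e-04, 4.578e-04, 5.493e-04, 1.373e-03]  ψ = [3, 3, 0, 1]  (obs o_2=2)
t=3: δ = [8.583e-05, 6.437e-05, 5.722e-05, 8.583e-05]  ψ = [3, 3, 0, 3]  (obs o_3=2)
t=4: δ = [5.364e-06, 1.207e-05, 4.023e-06, 1.006e-05]  ψ = [3, 3, 0, 1]  (obs o_4=4)
t=5: δ = [6.286e-07, 4.715e-07, 2.515e-07, 9.430e-07]  ψ = [3, 3, 0, 1]  (obs o_5=0)
backtrack: best end state = 3; path = [2, 1, 3, 3, 1, 3]

path = [2, 1, 3, 3, 1, 3]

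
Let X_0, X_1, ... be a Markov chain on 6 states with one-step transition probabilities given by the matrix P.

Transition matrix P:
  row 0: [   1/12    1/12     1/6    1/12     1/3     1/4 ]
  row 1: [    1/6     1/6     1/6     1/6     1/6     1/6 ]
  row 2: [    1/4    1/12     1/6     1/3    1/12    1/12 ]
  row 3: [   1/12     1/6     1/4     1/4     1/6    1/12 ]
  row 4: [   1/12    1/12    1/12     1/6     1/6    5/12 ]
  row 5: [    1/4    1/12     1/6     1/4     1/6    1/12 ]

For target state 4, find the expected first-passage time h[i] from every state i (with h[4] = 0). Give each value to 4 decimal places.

h = [4.7314, 5.6081, 6.0277, 5.7312, 0.0000, 5.5501]

First-step conditioning: h[4] = 0; for i ≠ 4, h[i] = 1 + Σ_k P[i][k]·h[k].
  h[0] = 1 + 1/12·h[0] + 1/12·h[1] + 1/6·h[2] + 1/12·h[3] + 1/4·h[5]
  h[1] = 1 + 1/6·h[0] + 1/6·h[1] + 1/6·h[2] + 1/6·h[3] + 1/6·h[5]
  h[2] = 1 + 1/4·h[0] + 1/12·h[1] + 1/6·h[2] + 1/3·h[3] + 1/12·h[5]
  h[3] = 1 + 1/12·h[0] + 1/6·h[1] + 1/4·h[2] + 1/4·h[3] + 1/12·h[5]
  h[5] = 1 + 1/4·h[0] + 1/12·h[1] + 1/6·h[2] + 1/4·h[3] + 1/12·h[5]
Solving the 5×5 linear system over states ≠ 4 gives exactly h = [27669/5848, 8199/1462, 17625/2924, 8379/1462, 0, 32457/5848] (h[4] = 0 is the target).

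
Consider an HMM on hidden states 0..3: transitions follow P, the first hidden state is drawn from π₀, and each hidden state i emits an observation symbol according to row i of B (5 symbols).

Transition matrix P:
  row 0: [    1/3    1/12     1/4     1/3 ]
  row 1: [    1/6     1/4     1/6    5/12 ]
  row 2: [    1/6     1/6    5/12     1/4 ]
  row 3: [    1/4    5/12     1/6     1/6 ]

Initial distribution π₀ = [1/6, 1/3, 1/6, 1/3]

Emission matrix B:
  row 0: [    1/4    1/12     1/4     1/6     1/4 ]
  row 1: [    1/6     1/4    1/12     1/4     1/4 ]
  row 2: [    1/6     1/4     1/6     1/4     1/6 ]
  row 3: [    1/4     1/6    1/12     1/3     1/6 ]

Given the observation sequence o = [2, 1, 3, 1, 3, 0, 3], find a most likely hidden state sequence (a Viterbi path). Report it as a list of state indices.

path = [3, 1, 3, 1, 3, 1, 3]

t=0: δ = [4.167e-02, 2.778e-02, 2.778e-02, 2.778e-02]  (obs o_0=2)
t=1: δ = [1.157e-03, 2.894e-03, 2.894e-03, 2.315e-03]  ψ = [0, 3, 2, 0]  (obs o_1=1)
t=2: δ = [9.645e-05, 2.411e-04, 3.014e-04, 4.019e-04]  ψ = [3, 3, 2, 1]  (obs o_2=3)
t=3: δ = [8.372e-06, 4.186e-05, 3.140e-05, 1.674e-05]  ψ = [3, 3, 2, 1]  (obs o_3=1)
t=4: δ = [1.163e-06, 2.616e-06, 3.270e-06, 5.814e-06]  ψ = [1, 1, 2, 1]  (obs o_4=3)
t=5: δ = [3.634e-07, 4.038e-07, 2.271e-07, 2.725e-07]  ψ = [3, 3, 2, 1]  (obs o_5=0)
t=6: δ = [2.019e-08, 2.839e-08, 2.366e-08, 5.608e-08]  ψ = [0, 3, 2, 1]  (obs o_6=3)
backtrack: best end state = 3; path = [3, 1, 3, 1, 3, 1, 3]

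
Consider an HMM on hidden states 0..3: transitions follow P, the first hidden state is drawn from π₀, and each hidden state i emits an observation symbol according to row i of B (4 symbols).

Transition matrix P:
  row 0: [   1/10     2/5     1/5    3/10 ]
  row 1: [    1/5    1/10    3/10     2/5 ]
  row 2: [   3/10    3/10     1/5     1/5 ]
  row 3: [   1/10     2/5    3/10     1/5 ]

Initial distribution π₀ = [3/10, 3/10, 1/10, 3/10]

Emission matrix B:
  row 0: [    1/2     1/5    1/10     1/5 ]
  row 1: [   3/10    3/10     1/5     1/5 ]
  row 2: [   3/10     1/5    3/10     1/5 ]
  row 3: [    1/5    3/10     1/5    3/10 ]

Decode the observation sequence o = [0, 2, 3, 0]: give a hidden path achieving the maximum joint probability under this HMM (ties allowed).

path = [0, 1, 3, 1]

t=0: δ = [1.500e-01, 9.000e-02, 3.000e-02, 6.000e-02]  (obs o_0=0)
t=1: δ = [1.800e-03, 1.200e-02, 9.000e-03, 9.000e-03]  ψ = [1, 0, 0, 0]  (obs o_1=2)
t=2: δ = [5.400e-04, 7.200e-04, 7.200e-04, 1.440e-03]  ψ = [2, 3, 1, 1]  (obs o_2=3)
t=3: δ = [1.080e-04, 1.728e-04, 1.296e-04, 5.760e-05]  ψ = [2, 3, 3, 1]  (obs o_3=0)
backtrack: best end state = 1; path = [0, 1, 3, 1]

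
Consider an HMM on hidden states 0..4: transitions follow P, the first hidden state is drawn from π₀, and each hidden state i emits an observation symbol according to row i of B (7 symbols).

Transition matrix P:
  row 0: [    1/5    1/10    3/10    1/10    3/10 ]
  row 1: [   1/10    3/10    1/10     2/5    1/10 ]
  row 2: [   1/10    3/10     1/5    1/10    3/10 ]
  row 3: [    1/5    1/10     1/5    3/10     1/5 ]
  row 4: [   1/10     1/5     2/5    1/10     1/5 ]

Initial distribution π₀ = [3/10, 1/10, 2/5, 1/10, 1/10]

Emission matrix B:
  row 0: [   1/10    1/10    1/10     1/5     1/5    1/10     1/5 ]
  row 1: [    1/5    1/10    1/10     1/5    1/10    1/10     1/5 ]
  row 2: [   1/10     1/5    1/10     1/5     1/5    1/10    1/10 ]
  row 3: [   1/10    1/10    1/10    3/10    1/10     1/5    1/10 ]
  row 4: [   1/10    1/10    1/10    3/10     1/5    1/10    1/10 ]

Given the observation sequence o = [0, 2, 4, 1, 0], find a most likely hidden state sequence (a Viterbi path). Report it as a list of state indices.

path = [0, 2, 4, 2, 1]

t=0: δ = [3.000e-02, 2.000e-02, 4.000e-02, 1.000e-02, 1.000e-02]  (obs o_0=0)
t=1: δ = [6.000e-04, 1.200e-03, 9.000e-04, 8.000e-04, 1.200e-03]  ψ = [0, 2, 0, 1, 2]  (obs o_1=2)
t=2: δ = [3.200e-05, 3.600e-05, 9.600e-05, 4.800e-05, 5.400e-05]  ψ = [3, 1, 4, 1, 2]  (obs o_2=4)
t=3: δ = [9.600e-07, 2.880e-06, 4.320e-06, 1.440e-06, 2.880e-06]  ψ = [2, 2, 4, 1, 2]  (obs o_3=1)
t=4: δ = [4.320e-08, 2.592e-07, 1.152e-07, 1.152e-07, 1.296e-07]  ψ = [2, 2, 4, 1, 2]  (obs o_4=0)
backtrack: best end state = 1; path = [0, 2, 4, 2, 1]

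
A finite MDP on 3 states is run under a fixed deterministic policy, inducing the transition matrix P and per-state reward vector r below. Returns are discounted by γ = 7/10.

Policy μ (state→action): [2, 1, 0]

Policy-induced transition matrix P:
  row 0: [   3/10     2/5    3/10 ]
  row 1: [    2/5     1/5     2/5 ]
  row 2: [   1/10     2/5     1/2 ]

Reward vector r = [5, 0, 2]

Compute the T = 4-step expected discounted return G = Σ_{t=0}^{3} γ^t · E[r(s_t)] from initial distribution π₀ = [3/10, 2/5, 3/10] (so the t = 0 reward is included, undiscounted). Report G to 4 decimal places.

G = 5.3773

t=0: π = [0.3000, 0.4000, 0.3000], E[r] = 2.1000, γ^t·E[r] = 2.100000, running G = 2.100000
t=1: π = [0.2800, 0.3200, 0.4000], E[r] = 2.2000, γ^t·E[r] = 1.540000, running G = 3.640000
t=2: π = [0.2520, 0.3360, 0.4120], E[r] = 2.0840, γ^t·E[r] = 1.021160, running G = 4.661160
t=3: π = [0.2512, 0.3328, 0.4160], E[r] = 2.0880, γ^t·E[r] = 0.716184, running G = 5.377344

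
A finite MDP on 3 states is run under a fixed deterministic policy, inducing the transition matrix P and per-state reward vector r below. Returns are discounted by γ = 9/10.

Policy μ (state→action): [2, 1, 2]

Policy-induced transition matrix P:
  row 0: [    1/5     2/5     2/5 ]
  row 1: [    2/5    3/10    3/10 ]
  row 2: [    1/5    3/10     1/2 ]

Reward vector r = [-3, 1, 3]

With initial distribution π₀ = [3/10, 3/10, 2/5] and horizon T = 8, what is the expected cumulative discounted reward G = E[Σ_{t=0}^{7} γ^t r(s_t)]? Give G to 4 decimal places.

t=0: π = [0.3000, 0.3000, 0.4000], E[r] = 0.6000, γ^t·E[r] = 0.600000, running G = 0.600000
t=1: π = [0.2600, 0.3300, 0.4100], E[r] = 0.7800, γ^t·E[r] = 0.702000, running G = 1.302000
t=2: π = [0.2660, 0.3260, 0.4080], E[r] = 0.7520, γ^t·E[r] = 0.609120, running G = 1.911120
t=3: π = [0.2652, 0.3266, 0.4082], E[r] = 0.7556, γ^t·E[r] = 0.550832, running G = 2.461952
t=4: π = [0.2653, 0.3265, 0.4082], E[r] = 0.7550, γ^t·E[r] = 0.495382, running G = 2.957334
t=5: π = [0.2653, 0.3265, 0.4082], E[r] = 0.7551, γ^t·E[r] = 0.445886, running G = 3.403220
t=6: π = [0.2653, 0.3265, 0.4082], E[r] = 0.7551, γ^t·E[r] = 0.401292, running G = 3.804512
t=7: π = [0.2653, 0.3265, 0.4082], E[r] = 0.7551, γ^t·E[r] = 0.361163, running G = 4.165675

G = 4.1657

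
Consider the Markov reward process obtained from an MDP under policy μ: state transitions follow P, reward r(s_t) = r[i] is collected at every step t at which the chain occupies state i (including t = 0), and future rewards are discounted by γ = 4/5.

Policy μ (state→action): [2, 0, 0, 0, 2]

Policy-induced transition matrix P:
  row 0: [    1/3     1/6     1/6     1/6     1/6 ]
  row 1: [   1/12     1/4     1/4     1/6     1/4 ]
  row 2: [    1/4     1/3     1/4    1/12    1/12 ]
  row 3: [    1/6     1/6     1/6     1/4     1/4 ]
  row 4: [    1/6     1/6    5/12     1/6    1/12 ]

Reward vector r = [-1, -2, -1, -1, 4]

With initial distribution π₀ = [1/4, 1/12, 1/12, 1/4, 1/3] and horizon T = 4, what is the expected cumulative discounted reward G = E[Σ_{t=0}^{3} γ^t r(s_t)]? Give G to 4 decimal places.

G = -0.1996

t=0: π = [0.2500, 0.0833, 0.0833, 0.2500, 0.3333], E[r] = 0.5833, γ^t·E[r] = 0.583333, running G = 0.583333
t=1: π = [0.2083, 0.1875, 0.2639, 0.1806, 0.1597], E[r] = -0.3889, γ^t·E[r] = -0.311111, running G = 0.272222
t=2: π = [0.2078, 0.2263, 0.2442, 0.1597, 0.1620], E[r] = -0.4161, γ^t·E[r] = -0.266296, running G = 0.005926
t=3: π = [0.2028, 0.2262, 0.2464, 0.1596, 0.1650], E[r] = -0.4013, γ^t·E[r] = -0.205481, running G = -0.199556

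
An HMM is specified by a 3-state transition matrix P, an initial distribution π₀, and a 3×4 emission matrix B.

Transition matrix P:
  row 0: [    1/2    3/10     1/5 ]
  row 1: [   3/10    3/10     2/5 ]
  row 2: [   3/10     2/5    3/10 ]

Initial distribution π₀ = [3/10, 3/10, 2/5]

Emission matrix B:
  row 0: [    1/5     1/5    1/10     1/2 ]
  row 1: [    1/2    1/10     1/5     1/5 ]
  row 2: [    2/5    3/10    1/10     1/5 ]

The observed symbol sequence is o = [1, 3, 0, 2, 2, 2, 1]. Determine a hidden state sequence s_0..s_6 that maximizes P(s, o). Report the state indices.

t=0: δ = [6.000e-02, 3.000e-02, 1.200e-01]  (obs o_0=1)
t=1: δ = [1.800e-02, 9.600e-03, 7.200e-03]  ψ = [2, 2, 2]  (obs o_1=3)
t=2: δ = [1.800e-03, 2.700e-03, 1.536e-03]  ψ = [0, 0, 1]  (obs o_2=0)
t=3: δ = [9.000e-05, 1.620e-04, 1.080e-04]  ψ = [0, 1, 1]  (obs o_3=2)
t=4: δ = [4.860e-06, 9.720e-06, 6.480e-06]  ψ = [1, 1, 1]  (obs o_4=2)
t=5: δ = [2.916e-07, 5.832e-07, 3.888e-07]  ψ = [1, 1, 1]  (obs o_5=2)
t=6: δ = [3.499e-08, 1.750e-08, 6.998e-08]  ψ = [1, 1, 1]  (obs o_6=1)
backtrack: best end state = 2; path = [2, 0, 1, 1, 1, 1, 2]

path = [2, 0, 1, 1, 1, 1, 2]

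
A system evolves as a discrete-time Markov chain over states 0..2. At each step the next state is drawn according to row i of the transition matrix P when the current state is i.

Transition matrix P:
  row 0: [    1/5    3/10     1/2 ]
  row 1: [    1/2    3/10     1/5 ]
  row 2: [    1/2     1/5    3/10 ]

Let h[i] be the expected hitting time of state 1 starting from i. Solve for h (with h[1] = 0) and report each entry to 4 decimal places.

First-step conditioning: h[1] = 0; for i ≠ 1, h[i] = 1 + Σ_k P[i][k]·h[k].
  h[0] = 1 + 1/5·h[0] + 1/2·h[2]
  h[2] = 1 + 1/2·h[0] + 3/10·h[2]
Solving the 2×2 linear system over states ≠ 1 gives exactly h = [120/31, 0, 130/31] (h[1] = 0 is the target).

h = [3.8710, 0.0000, 4.1935]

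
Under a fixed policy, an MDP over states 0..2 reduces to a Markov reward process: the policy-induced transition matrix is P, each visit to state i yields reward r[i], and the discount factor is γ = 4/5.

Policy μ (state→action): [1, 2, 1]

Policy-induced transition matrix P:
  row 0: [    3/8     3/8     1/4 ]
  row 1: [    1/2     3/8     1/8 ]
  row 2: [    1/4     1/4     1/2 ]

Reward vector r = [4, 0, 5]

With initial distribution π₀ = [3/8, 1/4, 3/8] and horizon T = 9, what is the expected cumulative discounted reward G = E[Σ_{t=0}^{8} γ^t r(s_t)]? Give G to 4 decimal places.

t=0: π = [0.3750, 0.2500, 0.3750], E[r] = 3.3750, γ^t·E[r] = 3.375000, running G = 3.375000
t=1: π = [0.3594, 0.3281, 0.3125], E[r] = 3.0000, γ^t·E[r] = 2.400000, running G = 5.775000
t=2: π = [0.3770, 0.3359, 0.2871], E[r] = 2.9434, γ^t·E[r] = 1.883750, running G = 7.658750
t=3: π = [0.3811, 0.3391, 0.2798], E[r] = 2.9233, γ^t·E[r] = 1.496750, running G = 9.155500
t=4: π = [0.3824, 0.3400, 0.2776], E[r] = 2.9174, γ^t·E[r] = 1.194988, running G = 10.350488
t=5: π = [0.3828, 0.3403, 0.2769], E[r] = 2.9157, γ^t·E[r] = 0.955405, running G = 11.305893
t=6: π = [0.3829, 0.3404, 0.2767], E[r] = 2.9151, γ^t·E[r] = 0.764183, running G = 12.070075
t=7: π = [0.3830, 0.3404, 0.2766], E[r] = 2.9150, γ^t·E[r] = 0.611312, running G = 12.681388
t=8: π = [0.3830, 0.3404, 0.2766], E[r] = 2.9149, γ^t·E[r] = 0.489042, running G = 13.170429

G = 13.1704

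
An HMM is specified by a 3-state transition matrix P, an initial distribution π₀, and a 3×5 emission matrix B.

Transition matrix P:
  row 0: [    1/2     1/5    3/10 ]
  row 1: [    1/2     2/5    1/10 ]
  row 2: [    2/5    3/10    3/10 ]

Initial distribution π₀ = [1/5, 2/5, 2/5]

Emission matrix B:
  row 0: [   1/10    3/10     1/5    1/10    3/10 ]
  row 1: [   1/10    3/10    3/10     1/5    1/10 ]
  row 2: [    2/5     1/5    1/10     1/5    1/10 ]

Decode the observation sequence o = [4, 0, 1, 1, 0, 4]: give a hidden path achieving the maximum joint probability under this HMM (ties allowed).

path = [0, 2, 0, 0, 2, 0]

t=0: δ = [6.000e-02, 4.000e-02, 4.000e-02]  (obs o_0=4)
t=1: δ = [3.000e-03, 1.600e-03, 7.200e-03]  ψ = [0, 1, 0]  (obs o_1=0)
t=2: δ = [8.640e-04, 6.480e-04, 4.320e-04]  ψ = [2, 2, 2]  (obs o_2=1)
t=3: δ = [1.296e-04, 7.776e-05, 5.184e-05]  ψ = [0, 1, 0]  (obs o_3=1)
t=4: δ = [6.480e-06, 3.110e-06, 1.555e-05]  ψ = [0, 1, 0]  (obs o_4=0)
t=5: δ = [1.866e-06, 4.666e-07, 4.666e-07]  ψ = [2, 2, 2]  (obs o_5=4)
backtrack: best end state = 0; path = [0, 2, 0, 0, 2, 0]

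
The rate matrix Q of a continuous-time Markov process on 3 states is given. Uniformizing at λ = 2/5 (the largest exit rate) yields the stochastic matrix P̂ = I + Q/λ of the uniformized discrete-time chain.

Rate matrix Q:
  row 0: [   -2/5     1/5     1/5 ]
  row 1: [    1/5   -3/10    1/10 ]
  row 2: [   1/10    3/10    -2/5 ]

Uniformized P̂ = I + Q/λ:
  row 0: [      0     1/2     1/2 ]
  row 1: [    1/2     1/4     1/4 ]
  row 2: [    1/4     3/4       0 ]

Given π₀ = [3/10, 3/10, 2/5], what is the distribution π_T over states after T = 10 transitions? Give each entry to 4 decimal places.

t=0: π = [0.3000, 0.3000, 0.4000]
t=1: π = [0.2500, 0.5250, 0.2250]
t=2: π = [0.3188, 0.4250, 0.2563]
t=3: π = [0.2766, 0.4578, 0.2656]
t=4: π = [0.2953, 0.4520, 0.2527]
t=5: π = [0.2892, 0.4502, 0.2606]
t=6: π = [0.2903, 0.4526, 0.2571]
t=7: π = [0.2906, 0.4511, 0.2583]
t=8: π = [0.2901, 0.4518, 0.2581]
t=9: π = [0.2904, 0.4516, 0.2580]
t=10: π = [0.2903, 0.4516, 0.2581]

π = [0.2903, 0.4516, 0.2581]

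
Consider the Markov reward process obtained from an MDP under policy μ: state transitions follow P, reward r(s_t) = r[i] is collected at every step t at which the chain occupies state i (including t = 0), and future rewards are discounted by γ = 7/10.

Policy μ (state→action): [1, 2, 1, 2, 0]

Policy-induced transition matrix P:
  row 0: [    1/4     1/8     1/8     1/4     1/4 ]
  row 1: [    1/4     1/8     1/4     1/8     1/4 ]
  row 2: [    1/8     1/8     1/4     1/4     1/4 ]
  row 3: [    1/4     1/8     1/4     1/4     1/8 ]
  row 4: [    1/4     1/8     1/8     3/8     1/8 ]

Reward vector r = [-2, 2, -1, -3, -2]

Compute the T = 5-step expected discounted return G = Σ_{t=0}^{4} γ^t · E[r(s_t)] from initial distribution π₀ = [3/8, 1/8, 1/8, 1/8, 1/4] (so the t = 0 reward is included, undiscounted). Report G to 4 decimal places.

t=0: π = [0.3750, 0.1250, 0.1250, 0.1250, 0.2500], E[r] = -1.5000, γ^t·E[r] = -1.500000, running G = -1.500000
t=1: π = [0.2344, 0.1250, 0.1719, 0.2656, 0.2031], E[r] = -1.5938, γ^t·E[r] = -1.115625, running G = -2.615625
t=2: π = [0.2285, 0.1250, 0.1953, 0.2598, 0.1914], E[r] = -1.5645, γ^t·E[r] = -0.766582, running G = -3.382207
t=3: π = [0.2256, 0.1250, 0.1975, 0.2583, 0.1936], E[r] = -1.5608, γ^t·E[r] = -0.535351, running G = -3.917558
t=4: π = [0.2253, 0.1250, 0.1976, 0.2586, 0.1935], E[r] = -1.5610, γ^t·E[r] = -0.374790, running G = -4.292348

G = -4.2923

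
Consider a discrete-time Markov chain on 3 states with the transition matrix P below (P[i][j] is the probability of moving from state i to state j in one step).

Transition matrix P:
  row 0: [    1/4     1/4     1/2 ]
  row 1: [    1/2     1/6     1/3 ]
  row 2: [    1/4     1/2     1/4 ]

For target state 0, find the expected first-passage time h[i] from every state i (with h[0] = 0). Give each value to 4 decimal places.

First-step conditioning: h[0] = 0; for i ≠ 0, h[i] = 1 + Σ_k P[i][k]·h[k].
  h[1] = 1 + 1/6·h[1] + 1/3·h[2]
  h[2] = 1 + 1/2·h[1] + 1/4·h[2]
Solving the 2×2 linear system over states ≠ 0 gives exactly h = [0, 26/11, 32/11] (h[0] = 0 is the target).

h = [0.0000, 2.3636, 2.9091]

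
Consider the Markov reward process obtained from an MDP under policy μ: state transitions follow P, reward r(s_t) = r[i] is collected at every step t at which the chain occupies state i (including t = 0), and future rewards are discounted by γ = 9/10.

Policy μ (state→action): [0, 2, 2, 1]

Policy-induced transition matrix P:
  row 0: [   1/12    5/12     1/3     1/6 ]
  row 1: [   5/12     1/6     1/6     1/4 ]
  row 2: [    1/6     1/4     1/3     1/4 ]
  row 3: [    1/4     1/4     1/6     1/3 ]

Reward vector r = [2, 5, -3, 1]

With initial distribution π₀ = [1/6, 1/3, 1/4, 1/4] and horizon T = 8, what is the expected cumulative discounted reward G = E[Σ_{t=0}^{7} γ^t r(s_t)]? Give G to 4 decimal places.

G = 7.6754

t=0: π = [0.1667, 0.3333, 0.2500, 0.2500], E[r] = 1.5000, γ^t·E[r] = 1.500000, running G = 1.500000
t=1: π = [0.2569, 0.2500, 0.2361, 0.2569], E[r] = 1.3125, γ^t·E[r] = 1.181250, running G = 2.681250
t=2: π = [0.2292, 0.2720, 0.2488, 0.2500], E[r] = 1.3218, γ^t·E[r] = 1.070625, running G = 3.751875
t=3: π = [0.2364, 0.2655, 0.2463, 0.2517], E[r] = 1.3132, γ^t·E[r] = 0.957305, running G = 4.709180
t=4: π = [0.2343, 0.2673, 0.2471, 0.2513], E[r] = 1.3149, γ^t·E[r] = 0.862724, running G = 5.571904
t=5: π = [0.2349, 0.2668, 0.2469, 0.2514], E[r] = 1.3144, γ^t·E[r] = 0.776135, running G = 6.348039
t=6: π = [0.2347, 0.2669, 0.2470, 0.2514], E[r] = 1.3145, γ^t·E[r] = 0.698600, running G = 7.046638
t=7: π = [0.2348, 0.2669, 0.2470, 0.2514], E[r] = 1.3145, γ^t·E[r] = 0.628720, running G = 7.675359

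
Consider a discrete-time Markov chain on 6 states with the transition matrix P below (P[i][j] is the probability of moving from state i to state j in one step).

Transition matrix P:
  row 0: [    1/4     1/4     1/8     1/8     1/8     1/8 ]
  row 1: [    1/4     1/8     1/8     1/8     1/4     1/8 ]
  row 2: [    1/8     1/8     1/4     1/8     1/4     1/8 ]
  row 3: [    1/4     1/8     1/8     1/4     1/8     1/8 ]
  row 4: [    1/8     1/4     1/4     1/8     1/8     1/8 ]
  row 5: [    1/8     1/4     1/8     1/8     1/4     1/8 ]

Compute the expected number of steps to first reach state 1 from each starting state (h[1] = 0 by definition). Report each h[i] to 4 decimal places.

h = [4.7303, 0.0000, 5.4183, 5.4060, 4.8163, 4.7410]

First-step conditioning: h[1] = 0; for i ≠ 1, h[i] = 1 + Σ_k P[i][k]·h[k].
  h[0] = 1 + 1/4·h[0] + 1/8·h[2] + 1/8·h[3] + 1/8·h[4] + 1/8·h[5]
  h[2] = 1 + 1/8·h[0] + 1/4·h[2] + 1/8·h[3] + 1/4·h[4] + 1/8·h[5]
  h[3] = 1 + 1/4·h[0] + 1/8·h[2] + 1/4·h[3] + 1/8·h[4] + 1/8·h[5]
  h[4] = 1 + 1/8·h[0] + 1/4·h[2] + 1/8·h[3] + 1/8·h[4] + 1/8·h[5]
  h[5] = 1 + 1/8·h[0] + 1/8·h[2] + 1/8·h[3] + 1/4·h[4] + 1/8·h[5]
Solving the 5×5 linear system over states ≠ 1 gives exactly h = [24640/5209, 0, 28224/5209, 28160/5209, 25088/5209, 24696/5209] (h[1] = 0 is the target).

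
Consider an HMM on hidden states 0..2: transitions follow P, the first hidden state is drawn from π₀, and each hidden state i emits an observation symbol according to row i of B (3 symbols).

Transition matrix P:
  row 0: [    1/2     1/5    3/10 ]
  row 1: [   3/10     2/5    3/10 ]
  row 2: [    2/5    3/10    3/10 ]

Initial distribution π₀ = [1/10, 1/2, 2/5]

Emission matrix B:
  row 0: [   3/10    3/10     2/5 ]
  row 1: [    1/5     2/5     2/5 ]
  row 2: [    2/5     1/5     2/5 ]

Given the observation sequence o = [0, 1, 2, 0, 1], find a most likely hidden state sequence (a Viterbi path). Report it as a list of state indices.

t=0: δ = [3.000e-02, 1.000e-01, 1.600e-01]  (obs o_0=0)
t=1: δ = [1.920e-02, 1.920e-02, 9.600e-03]  ψ = [2, 2, 2]  (obs o_1=1)
t=2: δ = [3.840e-03, 3.072e-03, 2.304e-03]  ψ = [0, 1, 0]  (obs o_2=2)
t=3: δ = [5.760e-04, 2.458e-04, 4.608e-04]  ψ = [0, 1, 0]  (obs o_3=0)
t=4: δ = [8.640e-05, 5.530e-05, 3.456e-05]  ψ = [0, 2, 0]  (obs o_4=1)
backtrack: best end state = 0; path = [2, 0, 0, 0, 0]

path = [2, 0, 0, 0, 0]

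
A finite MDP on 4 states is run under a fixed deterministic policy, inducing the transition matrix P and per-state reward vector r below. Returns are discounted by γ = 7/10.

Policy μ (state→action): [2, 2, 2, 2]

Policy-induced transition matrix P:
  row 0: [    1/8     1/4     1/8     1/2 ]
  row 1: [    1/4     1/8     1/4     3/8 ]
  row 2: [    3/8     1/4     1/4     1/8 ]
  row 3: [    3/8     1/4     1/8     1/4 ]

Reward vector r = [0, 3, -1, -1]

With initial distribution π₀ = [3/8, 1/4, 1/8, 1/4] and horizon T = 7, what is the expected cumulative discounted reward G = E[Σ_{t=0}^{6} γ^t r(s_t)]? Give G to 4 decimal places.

G = 0.6928

t=0: π = [0.3750, 0.2500, 0.1250, 0.2500], E[r] = 0.3750, γ^t·E[r] = 0.375000, running G = 0.375000
t=1: π = [0.2500, 0.2188, 0.1719, 0.3594], E[r] = 0.1250, γ^t·E[r] = 0.087500, running G = 0.462500
t=2: π = [0.2852, 0.2227, 0.1738, 0.3184], E[r] = 0.1758, γ^t·E[r] = 0.086133, running G = 0.548633
t=3: π = [0.2759, 0.2222, 0.1746, 0.3274], E[r] = 0.1646, γ^t·E[r] = 0.056441, running G = 0.605074
t=4: π = [0.2783, 0.2222, 0.1746, 0.3249], E[r] = 0.1672, γ^t·E[r] = 0.040139, running G = 0.645213
t=5: π = [0.2777, 0.2222, 0.1746, 0.3255], E[r] = 0.1665, γ^t·E[r] = 0.027991, running G = 0.673203
t=6: π = [0.2778, 0.2222, 0.1746, 0.3254], E[r] = 0.1667, γ^t·E[r] = 0.019612, running G = 0.692815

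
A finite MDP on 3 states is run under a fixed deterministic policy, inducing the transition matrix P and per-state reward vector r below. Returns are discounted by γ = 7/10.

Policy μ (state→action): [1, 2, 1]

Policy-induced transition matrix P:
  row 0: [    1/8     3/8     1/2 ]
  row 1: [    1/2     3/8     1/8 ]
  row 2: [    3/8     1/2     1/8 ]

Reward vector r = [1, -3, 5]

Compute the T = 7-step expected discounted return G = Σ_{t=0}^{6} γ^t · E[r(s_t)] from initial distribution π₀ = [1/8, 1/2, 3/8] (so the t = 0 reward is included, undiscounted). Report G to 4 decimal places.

G = 1.0803

t=0: π = [0.1250, 0.5000, 0.3750], E[r] = 0.5000, γ^t·E[r] = 0.500000, running G = 0.500000
t=1: π = [0.4063, 0.4219, 0.1719], E[r] = 0.0000, γ^t·E[r] = 0.000000, running G = 0.500000
t=2: π = [0.3262, 0.3965, 0.2773], E[r] = 0.5234, γ^t·E[r] = 0.256484, running G = 0.756484
t=3: π = [0.3430, 0.4097, 0.2473], E[r] = 0.3506, γ^t·E[r] = 0.120251, running G = 0.876735
t=4: π = [0.3405, 0.4059, 0.2536], E[r] = 0.3909, γ^t·E[r] = 0.093848, running G = 0.970583
t=5: π = [0.3406, 0.4067, 0.2527], E[r] = 0.3839, γ^t·E[r] = 0.064516, running G = 1.035099
t=6: π = [0.3407, 0.4066, 0.2527], E[r] = 0.3846, γ^t·E[r] = 0.045248, running G = 1.080347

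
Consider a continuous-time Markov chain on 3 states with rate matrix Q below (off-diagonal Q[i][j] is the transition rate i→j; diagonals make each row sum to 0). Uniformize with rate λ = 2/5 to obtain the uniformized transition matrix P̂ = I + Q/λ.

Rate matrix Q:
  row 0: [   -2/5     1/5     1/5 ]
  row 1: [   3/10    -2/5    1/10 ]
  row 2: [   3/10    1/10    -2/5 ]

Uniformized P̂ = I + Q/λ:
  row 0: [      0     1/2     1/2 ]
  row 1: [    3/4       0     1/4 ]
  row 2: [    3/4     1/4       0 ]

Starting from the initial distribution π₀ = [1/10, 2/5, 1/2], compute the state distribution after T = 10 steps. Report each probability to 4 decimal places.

π = [0.4101, 0.2950, 0.2950]

t=0: π = [0.1000, 0.4000, 0.5000]
t=1: π = [0.6750, 0.1750, 0.1500]
t=2: π = [0.2438, 0.3750, 0.3813]
t=3: π = [0.5672, 0.2172, 0.2156]
t=4: π = [0.3246, 0.3375, 0.3379]
t=5: π = [0.5065, 0.2468, 0.2467]
t=6: π = [0.3701, 0.3149, 0.3150]
t=7: π = [0.4724, 0.2638, 0.2638]
t=8: π = [0.3957, 0.3022, 0.3022]
t=9: π = [0.4532, 0.2734, 0.2734]
t=10: π = [0.4101, 0.2950, 0.2950]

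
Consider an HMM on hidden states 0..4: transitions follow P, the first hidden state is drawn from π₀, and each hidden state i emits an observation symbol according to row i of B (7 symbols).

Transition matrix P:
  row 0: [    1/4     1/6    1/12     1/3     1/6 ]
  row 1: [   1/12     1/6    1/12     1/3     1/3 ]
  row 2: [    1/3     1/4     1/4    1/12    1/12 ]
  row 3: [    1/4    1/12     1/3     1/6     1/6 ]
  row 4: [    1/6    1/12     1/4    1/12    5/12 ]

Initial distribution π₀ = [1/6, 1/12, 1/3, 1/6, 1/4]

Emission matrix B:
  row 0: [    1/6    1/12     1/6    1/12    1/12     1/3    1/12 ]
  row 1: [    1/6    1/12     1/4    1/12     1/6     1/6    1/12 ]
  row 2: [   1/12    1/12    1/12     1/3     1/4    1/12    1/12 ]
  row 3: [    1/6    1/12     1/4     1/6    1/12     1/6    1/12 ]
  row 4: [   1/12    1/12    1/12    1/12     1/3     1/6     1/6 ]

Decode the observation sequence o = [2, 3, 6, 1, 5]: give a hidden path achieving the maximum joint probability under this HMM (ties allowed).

path = [3, 2, 0, 3, 0]

t=0: δ = [2.778e-02, 2.083e-02, 2.778e-02, 4.167e-02, 2.083e-02]  (obs o_0=2)
t=1: δ = [8.681e-04, 5.787e-04, 4.630e-03, 1.543e-03, 7.234e-04]  ψ = [3, 2, 3, 0, 4]  (obs o_1=3)
t=2: δ = [1.286e-04, 9.645e-05, 9.645e-05, 3.215e-05, 6.430e-05]  ψ = [2, 2, 2, 2, 2]  (obs o_2=6)
t=3: δ = [2.679e-06, 2.009e-06, 2.009e-06, 3.572e-06, 2.679e-06]  ψ = [0, 2, 2, 0, 1]  (obs o_3=1)
t=4: δ = [2.977e-07, 8.372e-08, 9.923e-08, 1.488e-07, 1.861e-07]  ψ = [3, 2, 3, 0, 4]  (obs o_4=5)
backtrack: best end state = 0; path = [3, 2, 0, 3, 0]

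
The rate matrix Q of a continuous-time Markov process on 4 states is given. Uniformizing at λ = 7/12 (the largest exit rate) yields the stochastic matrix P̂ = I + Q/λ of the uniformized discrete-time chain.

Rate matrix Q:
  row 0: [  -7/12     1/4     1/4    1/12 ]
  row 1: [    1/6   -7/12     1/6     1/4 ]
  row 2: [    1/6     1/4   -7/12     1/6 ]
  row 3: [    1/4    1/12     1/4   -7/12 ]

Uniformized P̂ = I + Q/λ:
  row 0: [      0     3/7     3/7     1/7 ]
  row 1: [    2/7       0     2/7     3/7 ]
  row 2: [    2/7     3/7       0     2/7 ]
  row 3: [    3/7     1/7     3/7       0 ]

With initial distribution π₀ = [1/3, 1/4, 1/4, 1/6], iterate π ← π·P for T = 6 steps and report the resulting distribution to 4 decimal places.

π = [0.2469, 0.2558, 0.2742, 0.2231]

t=0: π = [0.3333, 0.2500, 0.2500, 0.1667]
t=1: π = [0.2143, 0.2738, 0.2857, 0.2262]
t=2: π = [0.2568, 0.2466, 0.2670, 0.2296]
t=3: π = [0.2451, 0.2573, 0.2789, 0.2187]
t=4: π = [0.2469, 0.2558, 0.2723, 0.2250]
t=5: π = [0.2473, 0.2547, 0.2753, 0.2227]
t=6: π = [0.2469, 0.2558, 0.2742, 0.2231]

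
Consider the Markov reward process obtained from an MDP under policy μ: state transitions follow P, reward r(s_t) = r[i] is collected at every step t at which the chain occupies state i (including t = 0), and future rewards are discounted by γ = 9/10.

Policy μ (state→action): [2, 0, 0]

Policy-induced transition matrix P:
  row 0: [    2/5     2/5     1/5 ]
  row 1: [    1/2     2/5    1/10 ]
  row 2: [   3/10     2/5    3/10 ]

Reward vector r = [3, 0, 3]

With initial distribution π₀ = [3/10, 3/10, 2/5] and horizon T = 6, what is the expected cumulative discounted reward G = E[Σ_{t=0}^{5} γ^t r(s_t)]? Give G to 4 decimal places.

t=0: π = [0.3000, 0.3000, 0.4000], E[r] = 2.1000, γ^t·E[r] = 2.100000, running G = 2.100000
t=1: π = [0.3900, 0.4000, 0.2100], E[r] = 1.8000, γ^t·E[r] = 1.620000, running G = 3.720000
t=2: π = [0.4190, 0.4000, 0.1810], E[r] = 1.8000, γ^t·E[r] = 1.458000, running G = 5.178000
t=3: π = [0.4219, 0.4000, 0.1781], E[r] = 1.8000, γ^t·E[r] = 1.312200, running G = 6.490200
t=4: π = [0.4222, 0.4000, 0.1778], E[r] = 1.8000, γ^t·E[r] = 1.180980, running G = 7.671180
t=5: π = [0.4222, 0.4000, 0.1778], E[r] = 1.8000, γ^t·E[r] = 1.062882, running G = 8.734062

G = 8.7341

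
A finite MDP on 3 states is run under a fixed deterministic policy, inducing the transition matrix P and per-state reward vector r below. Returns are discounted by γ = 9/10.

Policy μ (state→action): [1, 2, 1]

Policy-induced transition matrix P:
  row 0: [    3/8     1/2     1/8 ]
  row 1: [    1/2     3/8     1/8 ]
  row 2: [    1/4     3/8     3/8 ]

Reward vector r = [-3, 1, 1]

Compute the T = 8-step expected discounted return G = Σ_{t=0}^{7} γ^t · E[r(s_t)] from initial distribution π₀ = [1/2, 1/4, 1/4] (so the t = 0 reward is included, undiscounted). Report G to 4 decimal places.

G = -3.8319

t=0: π = [0.5000, 0.2500, 0.2500], E[r] = -1.0000, γ^t·E[r] = -1.000000, running G = -1.000000
t=1: π = [0.3750, 0.4375, 0.1875], E[r] = -0.5000, γ^t·E[r] = -0.450000, running G = -1.450000
t=2: π = [0.4063, 0.4219, 0.1719], E[r] = -0.6250, γ^t·E[r] = -0.506250, running G = -1.956250
t=3: π = [0.4063, 0.4258, 0.1680], E[r] = -0.6250, γ^t·E[r] = -0.455625, running G = -2.411875
t=4: π = [0.4072, 0.4258, 0.1670], E[r] = -0.6289, γ^t·E[r] = -0.412625, running G = -2.824500
t=5: π = [0.4073, 0.4259, 0.1667], E[r] = -0.6294, γ^t·E[r] = -0.371651, running G = -3.196152
t=6: π = [0.4074, 0.4259, 0.1667], E[r] = -0.6296, γ^t·E[r] = -0.334583, running G = -3.530735
t=7: π = [0.4074, 0.4259, 0.1667], E[r] = -0.6296, γ^t·E[r] = -0.301143, running G = -3.831878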